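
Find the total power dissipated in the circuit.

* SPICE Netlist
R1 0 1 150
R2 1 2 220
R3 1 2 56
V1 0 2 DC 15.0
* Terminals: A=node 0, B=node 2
Nodal analysis, taking node 2 as the 0 V reference.
Source V1 fixes V_0 = 15 V.
KCL at each unknown node (sum of currents leaving = 0; resistances in Ω):
  Node 1: (V_1 - 15)/150 + (V_1 - 0)/220 + (V_1 - 0)/56 = 0
Collecting terms: 0.02907 × V_1 = 0.1  =>  V_1 = 3.44 V
Power in each resistor, P = (ΔV)²/R:
  P_R1 = (15 - 3.44)²/150 = 0.8909 W
  P_R2 = (3.44 - 0)²/220 = 0.05379 W
  P_R3 = (3.44 - 0)²/56 = 0.2113 W
P_total = P_R1 + P_R2 + P_R3 = 1.156 W

Final answer: 1.156 W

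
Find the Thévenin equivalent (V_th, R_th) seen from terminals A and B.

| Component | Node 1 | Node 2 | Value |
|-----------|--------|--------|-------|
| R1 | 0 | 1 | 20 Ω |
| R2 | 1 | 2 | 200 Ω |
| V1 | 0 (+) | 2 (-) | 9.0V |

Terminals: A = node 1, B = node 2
Step 1 — V_th is the open-circuit voltage V_A - V_B (nothing connected across the terminals).
Nodal analysis, taking node 2 as the 0 V reference.
Source V1 fixes V_0 = 9 V.
KCL at each unknown node (sum of currents leaving = 0; resistances in Ω):
  Node 1: (V_1 - 9)/20 + (V_1 - 0)/200 = 0
Collecting terms: 0.055 × V_1 = 0.45  =>  V_1 = 8.182 V
V_th = V_1 - V_2 = 8.182 - 0 = 8.182 V
Step 2 — R_th: zero the source — replace V1 by a short circuit (node 2 merges into node 0) — and find the resistance seen between A (node 1) and B (node 0).
Reduce the network between node 1 (A) and node 0 (B) by series/parallel combination:
  Rp1 = R1 ‖ R2 (parallel, both between nodes 0 and 1) = 1/(1/20 + 1/200) = 18.18 Ω
R_th = 18.18 Ω

Final answer: V_th = 8.182 V, R_th = 18.18 Ω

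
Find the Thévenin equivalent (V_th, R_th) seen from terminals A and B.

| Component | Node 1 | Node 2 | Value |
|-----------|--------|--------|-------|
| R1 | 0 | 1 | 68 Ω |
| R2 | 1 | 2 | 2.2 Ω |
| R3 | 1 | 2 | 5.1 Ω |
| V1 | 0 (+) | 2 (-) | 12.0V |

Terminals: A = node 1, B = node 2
Step 1 — V_th is the open-circuit voltage V_A - V_B (nothing connected across the terminals).
Nodal analysis, taking node 2 as the 0 V reference.
Source V1 fixes V_0 = 12 V.
KCL at each unknown node (sum of currents leaving = 0; resistances in Ω):
  Node 1: (V_1 - 12)/68 + (V_1 - 0)/2.2 + (V_1 - 0)/5.1 = 0
Collecting terms: 0.6653 × V_1 = 0.1765  =>  V_1 = 0.2652 V
V_th = V_1 - V_2 = 0.2652 - 0 = 0.2652 V
Step 2 — R_th: zero the source — replace V1 by a short circuit (node 2 merges into node 0) — and find the resistance seen between A (node 1) and B (node 0).
Reduce the network between node 1 (A) and node 0 (B) by series/parallel combination:
  Rp1 = R1 ‖ R2 ‖ R3 (parallel, all between nodes 0 and 1) = 1/(1/68 + 1/2.2 + 1/5.1) = 1.503 Ω
R_th = 1.503 Ω

Final answer: V_th = 0.2652 V, R_th = 1.503 Ω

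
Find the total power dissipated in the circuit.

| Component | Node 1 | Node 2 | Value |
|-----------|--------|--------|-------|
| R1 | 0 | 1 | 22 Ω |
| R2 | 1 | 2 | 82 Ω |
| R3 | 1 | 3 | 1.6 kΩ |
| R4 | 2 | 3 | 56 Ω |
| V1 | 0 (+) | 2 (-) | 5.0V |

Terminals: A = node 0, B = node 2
Nodal analysis, taking node 2 as the 0 V reference.
Source V1 fixes V_0 = 5 V.
KCL at each unknown node (sum of currents leaving = 0; resistances in Ω):
  Node 1: (V_1 - 5)/22 + (V_1 - 0)/82 + (V_1 - V_3)/1600 = 0
  Node 3: (V_3 - V_1)/1600 + (V_3 - 0)/56 = 0
Collecting terms (coefficients in siemens):
  0.05827·V_1 - 0.000625·V_3 = 0.2273
  0.01848·V_3 - 0.000625·V_1 = 0
Determinant D = (0.05827)(0.01848) - (-0.000625)(-0.000625) = 0.001077
V_1 = [(0.2273)(0.01848) - (-0.000625)(0)]/D = 3.901 V
V_3 = [(0.05827)(0) - (0.2273)(-0.000625)]/D = 0.1319 V
Power in each resistor, P = (ΔV)²/R:
  P_R1 = (5 - 3.901)²/22 = 0.05486 W
  P_R2 = (3.901 - 0)²/82 = 0.1856 W
  P_R3 = (3.901 - 0.1319)²/1600 = 0.008881 W
  P_R4 = (0 - 0.1319)²/56 = 0.0003108 W
P_total = P_R1 + P_R2 + P_R3 + P_R4 = 0.2497 W

Final answer: 0.2497 W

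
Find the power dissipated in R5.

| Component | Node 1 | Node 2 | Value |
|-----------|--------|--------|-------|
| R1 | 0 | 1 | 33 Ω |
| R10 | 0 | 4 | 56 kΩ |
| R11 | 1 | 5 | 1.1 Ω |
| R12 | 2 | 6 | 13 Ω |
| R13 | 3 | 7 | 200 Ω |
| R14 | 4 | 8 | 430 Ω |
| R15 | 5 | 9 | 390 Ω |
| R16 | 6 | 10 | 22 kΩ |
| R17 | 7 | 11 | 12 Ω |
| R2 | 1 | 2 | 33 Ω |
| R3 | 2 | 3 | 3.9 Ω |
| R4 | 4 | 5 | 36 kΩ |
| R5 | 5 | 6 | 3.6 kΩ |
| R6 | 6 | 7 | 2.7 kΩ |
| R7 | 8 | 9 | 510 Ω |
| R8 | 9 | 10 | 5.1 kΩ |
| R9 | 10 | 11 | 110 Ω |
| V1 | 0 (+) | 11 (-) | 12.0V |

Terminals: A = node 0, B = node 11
Nodal analysis, taking node 11 as the 0 V reference.
Source V1 fixes V_0 = 12 V.
KCL at each unknown node (sum of currents leaving = 0; resistances in Ω):
  Node 1: (V_1 - 12)/33 + (V_1 - V_2)/33 + (V_1 - V_5)/1.1 = 0
  Node 2: (V_2 - V_1)/33 + (V_2 - V_3)/3.9 + (V_2 - V_6)/13 = 0
  Node 3: (V_3 - V_2)/3.9 + (V_3 - V_7)/200 = 0
  Node 4: (V_4 - V_5)/36000 + (V_4 - 12)/56000 + (V_4 - V_8)/430 = 0
  Node 5: (V_5 - V_4)/36000 + (V_5 - V_6)/3600 + (V_5 - V_1)/1.1 + (V_5 - V_9)/390 = 0
  Node 6: (V_6 - V_5)/3600 + (V_6 - V_7)/2700 + (V_6 - V_2)/13 + (V_6 - V_10)/22000 = 0
  Node 7: (V_7 - V_6)/2700 + (V_7 - V_3)/200 + (V_7 - 0)/12 = 0
  Node 8: (V_8 - V_9)/510 + (V_8 - V_4)/430 = 0
  Node 9: (V_9 - V_8)/510 + (V_9 - V_10)/5100 + (V_9 - V_5)/390 = 0
  Node 10: (V_10 - V_9)/5100 + (V_10 - 0)/110 + (V_10 - V_6)/22000 = 0
Collecting terms (coefficients in siemens):
  0.9697·V_1 - 0.0303·V_2 - 0.9091·V_5 = 0.3636
  0.3636·V_2 - 0.0303·V_1 - 0.2564·V_3 - 0.07692·V_6 = 0
  0.2614·V_3 - 0.2564·V_2 - 0.005·V_7 = 0
  0.002371·V_4 - 0.00002778·V_5 - 0.002326·V_8 = 0.0002143
  0.912·V_5 - 0.9091·V_1 - 0.00002778·V_4 - 0.0002778·V_6 - 0.002564·V_9 = 0
  0.07762·V_6 - 0.07692·V_2 - 0.0002778·V_5 - 0.0003704·V_7 - 0.00004545·V_10 = 0
  0.0887·V_7 - 0.005·V_3 - 0.0003704·V_6 = 0
  0.004286·V_8 - 0.002326·V_4 - 0.001961·V_9 = 0
  0.004721·V_9 - 0.002564·V_5 - 0.001961·V_8 - 0.0001961·V_10 = 0
  0.009332·V_10 - 0.00004545·V_6 - 0.0001961·V_9 = 0
Solving these 10 simultaneous equations (Gaussian elimination) gives:
  V_1 = 10.46 V, V_2 = 8.986 V, V_3 = 8.825 V, V_4 = 9.803 V
  V_5 = 10.45 V, V_6 = 8.946 V, V_7 = 0.5348 V, V_8 = 9.779 V
  V_9 = 9.749 V, V_10 = 0.2484 V
I_R5 = (V_5 - V_6)/R5 = (10.45 - 8.946)/3600 = 0.0004188 A
P_R5 = I_R5² × R5 = (0.0004188)² × 3600 = 0.0006313 W

Final answer: 0.0006313 W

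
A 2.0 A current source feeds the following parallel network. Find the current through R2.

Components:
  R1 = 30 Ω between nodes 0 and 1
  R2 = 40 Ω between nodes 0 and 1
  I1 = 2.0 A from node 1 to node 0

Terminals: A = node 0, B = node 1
All resistors sit directly between nodes 0 and 1, so they are in parallel and share one voltage V; the full source current 2 A splits among them.
1/R_par = 1/30 + 1/40 = 0.05833 S  =>  R_par = 17.14 Ω
V = I × R_par = 2 × 17.14 = 34.29 V
I_R2 = V/R2 = 34.29/40 = 0.8571 A

Final answer: 0.8571 A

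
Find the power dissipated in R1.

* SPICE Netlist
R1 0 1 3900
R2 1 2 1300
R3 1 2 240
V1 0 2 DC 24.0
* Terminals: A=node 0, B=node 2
Nodal analysis, taking node 2 as the 0 V reference.
Source V1 fixes V_0 = 24 V.
KCL at each unknown node (sum of currents leaving = 0; resistances in Ω):
  Node 1: (V_1 - 24)/3900 + (V_1 - 0)/1300 + (V_1 - 0)/240 = 0
Collecting terms: 0.005192 × V_1 = 0.006154  =>  V_1 = 1.185 V
I_R1 = (V_0 - V_1)/R1 = (24 - 1.185)/3900 = 0.00585 A
P_R1 = I_R1² × R1 = (0.00585)² × 3900 = 0.1335 W

Final answer: 0.1335 W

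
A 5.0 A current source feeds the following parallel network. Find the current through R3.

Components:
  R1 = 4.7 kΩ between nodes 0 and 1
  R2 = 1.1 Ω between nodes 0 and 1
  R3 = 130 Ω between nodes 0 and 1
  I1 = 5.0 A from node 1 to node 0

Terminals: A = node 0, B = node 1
All resistors sit directly between nodes 0 and 1, so they are in parallel and share one voltage V; the full source current 5 A splits among them.
1/R_par = 1/4700 + 1/1.1 + 1/130 = 0.917 S  =>  R_par = 1.091 Ω
V = I × R_par = 5 × 1.091 = 5.453 V
I_R3 = V/R3 = 5.453/130 = 0.04194 A

Final answer: 0.04194 A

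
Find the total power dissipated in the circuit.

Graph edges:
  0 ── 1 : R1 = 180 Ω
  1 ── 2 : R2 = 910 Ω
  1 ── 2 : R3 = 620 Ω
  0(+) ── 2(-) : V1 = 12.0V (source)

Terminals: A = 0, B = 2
Nodal analysis, taking node 2 as the 0 V reference.
Source V1 fixes V_0 = 12 V.
KCL at each unknown node (sum of currents leaving = 0; resistances in Ω):
  Node 1: (V_1 - 12)/180 + (V_1 - 0)/910 + (V_1 - 0)/620 = 0
Collecting terms: 0.008267 × V_1 = 0.06667  =>  V_1 = 8.064 V
Power in each resistor, P = (ΔV)²/R:
  P_R1 = (12 - 8.064)²/180 = 0.08607 W
  P_R2 = (8.064 - 0)²/910 = 0.07146 W
  P_R3 = (8.064 - 0)²/620 = 0.1049 W
P_total = P_R1 + P_R2 + P_R3 = 0.2624 W

Final answer: 0.2624 W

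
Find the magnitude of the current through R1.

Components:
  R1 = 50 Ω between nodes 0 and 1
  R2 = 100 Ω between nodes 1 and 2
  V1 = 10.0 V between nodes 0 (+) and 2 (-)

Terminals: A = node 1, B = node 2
Nodal analysis, taking node 2 as the 0 V reference.
Source V1 fixes V_0 = 10 V.
KCL at each unknown node (sum of currents leaving = 0; resistances in Ω):
  Node 1: (V_1 - 10)/50 + (V_1 - 0)/100 = 0
Collecting terms: 0.03 × V_1 = 0.2  =>  V_1 = 6.667 V
I_R1 = (V_0 - V_1)/R1 = (10 - 6.667)/50 = 0.06667 A
|I_R1| = 0.06667 A

Final answer: |I_R1| = 0.06667 A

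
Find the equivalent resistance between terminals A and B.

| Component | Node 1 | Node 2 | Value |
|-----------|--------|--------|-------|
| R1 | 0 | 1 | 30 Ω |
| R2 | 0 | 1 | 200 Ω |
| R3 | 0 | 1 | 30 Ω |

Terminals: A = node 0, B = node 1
Reduce the network between node 0 (A) and node 1 (B) by series/parallel combination:
  Rp1 = R1 ‖ R2 ‖ R3 (parallel, all between nodes 0 and 1) = 1/(1/30 + 1/200 + 1/30) = 13.95 Ω
R_eq = 13.95 Ω

Final answer: 13.95 Ω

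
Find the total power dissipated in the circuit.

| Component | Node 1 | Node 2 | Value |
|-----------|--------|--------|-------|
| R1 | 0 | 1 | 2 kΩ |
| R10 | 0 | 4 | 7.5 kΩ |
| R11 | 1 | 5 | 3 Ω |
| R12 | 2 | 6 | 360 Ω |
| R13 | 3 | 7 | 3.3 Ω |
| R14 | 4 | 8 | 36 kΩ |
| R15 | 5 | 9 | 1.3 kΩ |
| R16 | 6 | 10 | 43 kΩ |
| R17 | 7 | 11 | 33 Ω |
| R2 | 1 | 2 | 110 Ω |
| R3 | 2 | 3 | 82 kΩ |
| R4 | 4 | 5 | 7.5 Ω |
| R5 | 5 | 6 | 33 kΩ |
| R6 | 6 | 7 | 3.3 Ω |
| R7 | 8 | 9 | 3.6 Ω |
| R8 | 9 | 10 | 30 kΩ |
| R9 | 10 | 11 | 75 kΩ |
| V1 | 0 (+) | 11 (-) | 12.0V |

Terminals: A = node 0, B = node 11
Nodal analysis, taking node 11 as the 0 V reference.
Source V1 fixes V_0 = 12 V.
KCL at each unknown node (sum of currents leaving = 0; resistances in Ω):
  Node 1: (V_1 - 12)/2000 + (V_1 - V_2)/110 + (V_1 - V_5)/3 = 0
  Node 2: (V_2 - V_1)/110 + (V_2 - V_3)/82000 + (V_2 - V_6)/360 = 0
  Node 3: (V_3 - V_2)/82000 + (V_3 - V_7)/3.3 = 0
  Node 4: (V_4 - V_5)/7.5 + (V_4 - 12)/7500 + (V_4 - V_8)/36000 = 0
  Node 5: (V_5 - V_4)/7.5 + (V_5 - V_6)/33000 + (V_5 - V_1)/3 + (V_5 - V_9)/1300 = 0
  Node 6: (V_6 - V_5)/33000 + (V_6 - V_7)/3.3 + (V_6 - V_2)/360 + (V_6 - V_10)/43000 = 0
  Node 7: (V_7 - V_6)/3.3 + (V_7 - V_3)/3.3 + (V_7 - 0)/33 = 0
  Node 8: (V_8 - V_9)/3.6 + (V_8 - V_4)/36000 = 0
  Node 9: (V_9 - V_8)/3.6 + (V_9 - V_10)/30000 + (V_9 - V_5)/1300 = 0
  Node 10: (V_10 - V_9)/30000 + (V_10 - 0)/75000 + (V_10 - V_6)/43000 = 0
Collecting terms (coefficients in siemens):
  0.3429·V_1 - 0.009091·V_2 - 0.3333·V_5 = 0.006
  0.01188·V_2 - 0.009091·V_1 - 0.0000122·V_3 - 0.002778·V_6 = 0
  0.303·V_3 - 0.0000122·V_2 - 0.303·V_7 = 0
  0.1335·V_4 - 0.1333·V_5 - 0.00002778·V_8 = 0.0016
  0.4675·V_5 - 0.3333·V_1 - 0.1333·V_4 - 0.0000303·V_6 - 0.0007692·V_9 = 0
  0.3059·V_6 - 0.002778·V_2 - 0.0000303·V_5 - 0.303·V_7 - 0.00002326·V_10 = 0
  0.6364·V_7 - 0.303·V_3 - 0.303·V_6 = 0
  0.2778·V_8 - 0.00002778·V_4 - 0.2778·V_9 = 0
  0.2786·V_9 - 0.0007692·V_5 - 0.2778·V_8 - 0.00003333·V_10 = 0
  0.00006992·V_10 - 0.00002326·V_6 - 0.00003333·V_9 = 0
Solving these 10 simultaneous equations (Gaussian elimination) gives:
  V_1 = 2.86 V, V_2 = 2.238 V, V_3 = 0.1904 V, V_4 = 2.873 V
  V_5 = 2.864 V, V_6 = 0.2093 V, V_7 = 0.1903 V, V_8 = 2.805 V
  V_9 = 2.805 V, V_10 = 1.407 V
Power in each resistor, P = (ΔV)²/R:
  P_R1 = (12 - 2.86)²/2000 = 0.04177 W
  P_R2 = (2.86 - 2.238)²/110 = 0.003524 W
  P_R3 = (2.238 - 0.1904)²/82000 = 0.00005112 W
  P_R4 = (2.873 - 2.864)²/7.5 = 0.00001107 W
  P_R5 = (2.864 - 0.2093)²/33000 = 0.0002135 W
  P_R6 = (0.2093 - 0.1903)²/3.3 = 0.0001088 W
  P_R7 = (2.805 - 2.805)²/3.6 = 0.00000000001257 W
  P_R8 = (2.805 - 1.407)²/30000 = 0.00006519 W
  P_R9 = (1.407 - 0)²/75000 = 0.0000264 W
  P_R10 = (12 - 2.873)²/7500 = 0.01111 W
  P_R11 = (2.86 - 2.864)²/3 = 0.000003564 W
  P_R12 = (2.238 - 0.2093)²/360 = 0.01143 W
  P_R13 = (0.1904 - 0.1903)²/3.3 = 0.000000002057 W
  P_R14 = (2.873 - 2.805)²/36000 = 0.0000001257 W
  P_R15 = (2.864 - 2.805)²/1300 = 0.000002603 W
  P_R16 = (0.2093 - 1.407)²/43000 = 0.00003336 W
  P_R17 = (0.1903 - 0)²/33 = 0.001098 W
P_total = P_R1 + P_R2 + P_R3 + P_R4 + P_R5 + P_R6 + P_R7 + P_R8 + P_R9 + P_R10 + P_R11 + P_R12 + P_R13 + P_R14 + P_R15 + P_R16 + P_R17 = 0.06944 W

Final answer: 0.06944 W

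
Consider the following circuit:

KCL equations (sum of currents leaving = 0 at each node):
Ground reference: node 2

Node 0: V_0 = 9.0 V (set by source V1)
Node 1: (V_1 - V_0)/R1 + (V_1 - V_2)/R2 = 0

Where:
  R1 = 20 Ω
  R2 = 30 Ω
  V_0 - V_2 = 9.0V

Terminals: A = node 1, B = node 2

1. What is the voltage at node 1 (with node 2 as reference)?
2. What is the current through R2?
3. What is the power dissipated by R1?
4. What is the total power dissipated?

Nodal analysis, taking node 2 as the 0 V reference.
Source V1 fixes V_0 = 9 V.
KCL at each unknown node (sum of currents leaving = 0; resistances in Ω):
  Node 1: (V_1 - 9)/20 + (V_1 - 0)/30 = 0
Collecting terms: 0.08333 × V_1 = 0.45  =>  V_1 = 5.4 V
Part 1:
  Read off the nodal solution: V_1 = 5.4 V
Part 2:
  I_R2 = (V_1 - V_2)/R2 = (5.4 - 0)/30 = 0.18 A
  Magnitude: I_R2 = 0.18 A
Part 3:
  I_R1 = (V_0 - V_1)/R1 = (9 - 5.4)/20 = 0.18 A
  P_R1 = I_R1² × R1 = (0.18)² × 20 = 0.648 W
Part 4:
  Power in each resistor, P = (ΔV)²/R:
    P_R1 = (9 - 5.4)²/20 = 0.648 W
    P_R2 = (5.4 - 0)²/30 = 0.972 W
  P_total = P_R1 + P_R2 = 1.62 W

Final answers:
1. V_1 = 5.4 V
2. I_R2 = 0.18 A
3. P_R1 = 0.648 W
4. P_total = 1.62 W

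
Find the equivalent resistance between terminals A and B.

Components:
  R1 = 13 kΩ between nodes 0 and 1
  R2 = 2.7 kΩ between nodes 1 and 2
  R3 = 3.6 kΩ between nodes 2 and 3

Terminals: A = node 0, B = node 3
Reduce the network between node 0 (A) and node 3 (B) by series/parallel combination:
  Rs1 = R1 + R2 (series, joined only at node 1) = 13000 + 2700 = 15700 Ω
  Rs2 = R3 + Rs1 (series, joined only at node 2) = 3600 + 15700 = 19300 Ω
R_eq = 19.3 kΩ

Final answer: 19.3 kΩ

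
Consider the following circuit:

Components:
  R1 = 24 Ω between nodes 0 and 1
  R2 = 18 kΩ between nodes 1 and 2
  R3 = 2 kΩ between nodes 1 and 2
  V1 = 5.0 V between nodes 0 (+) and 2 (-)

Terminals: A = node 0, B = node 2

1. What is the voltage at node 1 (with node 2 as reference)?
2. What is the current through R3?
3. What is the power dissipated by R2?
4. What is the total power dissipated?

Nodal analysis, taking node 2 as the 0 V reference.
Source V1 fixes V_0 = 5 V.
KCL at each unknown node (sum of currents leaving = 0; resistances in Ω):
  Node 1: (V_1 - 5)/24 + (V_1 - 0)/18000 + (V_1 - 0)/2000 = 0
Collecting terms: 0.04222 × V_1 = 0.2083  =>  V_1 = 4.934 V
Part 1:
  Read off the nodal solution: V_1 = 4.934 V
Part 2:
  I_R3 = (V_1 - V_2)/R3 = (4.934 - 0)/2000 = 0.002467 A
  Magnitude: I_R3 = 0.002467 A
Part 3:
  I_R2 = (V_1 - V_2)/R2 = (4.934 - 0)/18000 = 0.0002741 A
  P_R2 = I_R2² × R2 = (0.0002741)² × 18000 = 0.001353 W
Part 4:
  Power in each resistor, P = (ΔV)²/R:
    P_R1 = (5 - 4.934)²/24 = 0.0001803 W
    P_R2 = (4.934 - 0)²/18000 = 0.001353 W
    P_R3 = (4.934 - 0)²/2000 = 0.01217 W
  P_total = P_R1 + P_R2 + P_R3 = 0.01371 W

Final answers:
1. V_1 = 4.934 V
2. I_R3 = 0.002467 A
3. P_R2 = 0.001353 W
4. P_total = 0.01371 W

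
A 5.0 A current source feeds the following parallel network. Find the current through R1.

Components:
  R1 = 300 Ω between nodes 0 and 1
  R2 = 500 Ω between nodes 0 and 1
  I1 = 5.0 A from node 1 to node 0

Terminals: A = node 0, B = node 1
All resistors sit directly between nodes 0 and 1, so they are in parallel and share one voltage V; the full source current 5 A splits among them.
1/R_par = 1/300 + 1/500 = 0.005333 S  =>  R_par = 187.5 Ω
V = I × R_par = 5 × 187.5 = 937.5 V
I_R1 = V/R1 = 937.5/300 = 3.125 A

Final answer: 3.125 A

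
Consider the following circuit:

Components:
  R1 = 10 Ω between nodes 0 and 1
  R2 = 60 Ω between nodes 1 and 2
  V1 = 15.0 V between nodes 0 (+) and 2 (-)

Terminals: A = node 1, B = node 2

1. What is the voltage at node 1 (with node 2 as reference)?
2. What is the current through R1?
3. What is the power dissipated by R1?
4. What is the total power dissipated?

Nodal analysis, taking node 2 as the 0 V reference.
Source V1 fixes V_0 = 15 V.
KCL at each unknown node (sum of currents leaving = 0; resistances in Ω):
  Node 1: (V_1 - 15)/10 + (V_1 - 0)/60 = 0
Collecting terms: 0.1167 × V_1 = 1.5  =>  V_1 = 12.86 V
Part 1:
  Read off the nodal solution: V_1 = 12.86 V
Part 2:
  I_R1 = (V_0 - V_1)/R1 = (15 - 12.86)/10 = 0.2143 A
  Magnitude: I_R1 = 0.2143 A
Part 3:
  I_R1 = (V_0 - V_1)/R1 = (15 - 12.86)/10 = 0.2143 A
  P_R1 = I_R1² × R1 = (0.2143)² × 10 = 0.4592 W
Part 4:
  Power in each resistor, P = (ΔV)²/R:
    P_R1 = (15 - 12.86)²/10 = 0.4592 W
    P_R2 = (12.86 - 0)²/60 = 2.755 W
  P_total = P_R1 + P_R2 = 3.214 W

Final answers:
1. V_1 = 12.86 V
2. I_R1 = 0.2143 A
3. P_R1 = 0.4592 W
4. P_total = 3.214 W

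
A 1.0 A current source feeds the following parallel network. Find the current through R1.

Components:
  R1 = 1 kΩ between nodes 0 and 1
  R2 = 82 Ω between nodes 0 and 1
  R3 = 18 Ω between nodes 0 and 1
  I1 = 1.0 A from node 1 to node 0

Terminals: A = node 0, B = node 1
All resistors sit directly between nodes 0 and 1, so they are in parallel and share one voltage V; the full source current 1 A splits among them.
1/R_par = 1/1000 + 1/82 + 1/18 = 0.06875 S  =>  R_par = 14.55 Ω
V = I × R_par = 1 × 14.55 = 14.55 V
I_R1 = V/R1 = 14.55/1000 = 0.01455 A

Final answer: 0.01455 A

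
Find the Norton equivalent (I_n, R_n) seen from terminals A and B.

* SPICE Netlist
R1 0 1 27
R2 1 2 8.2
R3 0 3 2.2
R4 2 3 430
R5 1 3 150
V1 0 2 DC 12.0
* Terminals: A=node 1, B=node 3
Find the Thévenin equivalent first; then I_n = V_th/R_th and R_n = R_th.
Step 1 — V_th is the open-circuit voltage V_A - V_B (nothing connected across the terminals).
Nodal analysis, taking node 2 as the 0 V reference.
Source V1 fixes V_0 = 12 V.
KCL at each unknown node (sum of currents leaving = 0; resistances in Ω):
  Node 1: (V_1 - 12)/27 + (V_1 - 0)/8.2 + (V_1 - V_3)/150 = 0
  Node 3: (V_3 - 12)/2.2 + (V_3 - 0)/430 + (V_3 - V_1)/150 = 0
Collecting terms (coefficients in siemens):
  0.1657·V_1 - 0.006667·V_3 = 0.4444
  0.4635·V_3 - 0.006667·V_1 = 5.455
Determinant D = (0.1657)(0.4635) - (-0.006667)(-0.006667) = 0.07674
V_1 = [(0.4444)(0.4635) - (-0.006667)(5.455)]/D = 3.158 V
V_3 = [(0.1657)(5.455) - (0.4444)(-0.006667)]/D = 11.81 V
V_th = V_1 - V_3 = 3.158 - 11.81 = -8.654 V
Step 2 — R_th: zero the source — replace V1 by a short circuit (node 2 merges into node 0) — and find the resistance seen between A (node 1) and B (node 3).
Reduce the network between node 1 (A) and node 3 (B) by series/parallel combination:
  Rp1 = R1 ‖ R2 (parallel, both between nodes 0 and 1) = 1/(1/27 + 1/8.2) = 6.29 Ω
  Rp2 = R3 ‖ R4 (parallel, both between nodes 0 and 3) = 1/(1/2.2 + 1/430) = 2.189 Ω
  Rs1 = Rp1 + Rp2 (series, joined only at node 0) = 6.29 + 2.189 = 8.479 Ω
  Rp3 = R5 ‖ Rs1 (parallel, both between nodes 1 and 3) = 1/(1/150 + 1/8.479) = 8.025 Ω
R_th = 8.025 Ω
I_n = V_th/R_th = -8.654/8.025 = -1.078 A, and R_n = R_th = 8.025 Ω

Final answer: I_n = -1.078 A, R_n = 8.025 Ω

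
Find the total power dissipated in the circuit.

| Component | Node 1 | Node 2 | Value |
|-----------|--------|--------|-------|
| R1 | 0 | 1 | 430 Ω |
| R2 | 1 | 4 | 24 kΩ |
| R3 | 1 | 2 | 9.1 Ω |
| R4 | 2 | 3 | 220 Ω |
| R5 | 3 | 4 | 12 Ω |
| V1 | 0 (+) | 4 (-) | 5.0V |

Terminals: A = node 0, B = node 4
Nodal analysis, taking node 4 as the 0 V reference.
Source V1 fixes V_0 = 5 V.
KCL at each unknown node (sum of currents leaving = 0; resistances in Ω):
  Node 1: (V_1 - 5)/430 + (V_1 - 0)/24000 + (V_1 - V_2)/9.1 = 0
  Node 2: (V_2 - V_1)/9.1 + (V_2 - V_3)/220 = 0
  Node 3: (V_3 - V_2)/220 + (V_3 - 0)/12 = 0
Collecting terms (coefficients in siemens):
  0.1123·V_1 - 0.1099·V_2 = 0.01163
  0.1144·V_2 - 0.1099·V_1 - 0.004545·V_3 = 0
  0.08788·V_3 - 0.004545·V_2 = 0
Solving these 3 simultaneous equations (Gaussian elimination) gives:
  V_1 = 1.785 V, V_2 = 1.717 V, V_3 = 0.08883 V
Power in each resistor, P = (ΔV)²/R:
  P_R1 = (5 - 1.785)²/430 = 0.02404 W
  P_R2 = (1.785 - 0)²/24000 = 0.0001327 W
  P_R3 = (1.785 - 1.717)²/9.1 = 0.0004987 W
  P_R4 = (1.717 - 0.08883)²/220 = 0.01206 W
  P_R5 = (0.08883 - 0)²/12 = 0.0006576 W
P_total = P_R1 + P_R2 + P_R3 + P_R4 + P_R5 = 0.03739 W

Final answer: 0.03739 W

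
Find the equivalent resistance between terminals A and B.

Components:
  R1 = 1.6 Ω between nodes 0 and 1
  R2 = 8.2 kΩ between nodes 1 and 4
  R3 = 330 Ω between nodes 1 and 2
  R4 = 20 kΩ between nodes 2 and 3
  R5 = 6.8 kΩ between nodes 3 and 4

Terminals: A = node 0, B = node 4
Reduce the network between node 0 (A) and node 4 (B) by series/parallel combination:
  Rs1 = R3 + R4 (series, joined only at node 2) = 330 + 20000 = 20330 Ω
  Rs2 = R5 + Rs1 (series, joined only at node 3) = 6800 + 20330 = 27130 Ω
  Rp1 = R2 ‖ Rs2 (parallel, both between nodes 1 and 4) = 1/(1/8200 + 1/27130) = 6297 Ω
  Rs3 = R1 + Rp1 (series, joined only at node 1) = 1.6 + 6297 = 6298 Ω
R_eq = 6.298 kΩ

Final answer: 6.298 kΩ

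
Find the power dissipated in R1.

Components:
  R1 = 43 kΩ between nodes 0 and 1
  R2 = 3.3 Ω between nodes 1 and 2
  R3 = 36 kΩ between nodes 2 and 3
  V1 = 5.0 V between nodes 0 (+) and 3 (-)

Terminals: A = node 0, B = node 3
Nodal analysis, taking node 3 as the 0 V reference.
Source V1 fixes V_0 = 5 V.
KCL at each unknown node (sum of currents leaving = 0; resistances in Ω):
  Node 1: (V_1 - 5)/43000 + (V_1 - V_2)/3.3 = 0
  Node 2: (V_2 - V_1)/3.3 + (V_2 - 0)/36000 = 0
Collecting terms (coefficients in siemens):
  0.3031·V_1 - 0.303·V_2 = 0.0001163
  0.3031·V_2 - 0.303·V_1 = 0
Determinant D = (0.3031)(0.3031) - (-0.303)(-0.303) = 0.00001547
V_1 = [(0.0001163)(0.3031) - (-0.303)(0)]/D = 2.279 V
V_2 = [(0.3031)(0) - (0.0001163)(-0.303)]/D = 2.278 V
I_R1 = (V_0 - V_1)/R1 = (5 - 2.279)/43000 = 0.00006329 A
P_R1 = I_R1² × R1 = (0.00006329)² × 43000 = 0.0001722 W

Final answer: 0.0001722 W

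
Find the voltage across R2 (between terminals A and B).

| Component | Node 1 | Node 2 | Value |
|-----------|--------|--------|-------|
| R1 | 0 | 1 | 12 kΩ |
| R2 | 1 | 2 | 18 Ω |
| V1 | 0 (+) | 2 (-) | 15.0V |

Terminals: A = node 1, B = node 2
R1 and R2 are in series across V1 (node 0 → node 1 → node 2), and the output A–B is taken across R2, so this is a voltage divider.
Series current: I = V1/(R1 + R2) = 15/(12000 + 18) = 15/12020 = 0.001248 A
V_R2 = I × R2 = V1 × R2/(R1 + R2) = 15 × 18/12020 = 0.02247 V

Final answer: 0.02247 V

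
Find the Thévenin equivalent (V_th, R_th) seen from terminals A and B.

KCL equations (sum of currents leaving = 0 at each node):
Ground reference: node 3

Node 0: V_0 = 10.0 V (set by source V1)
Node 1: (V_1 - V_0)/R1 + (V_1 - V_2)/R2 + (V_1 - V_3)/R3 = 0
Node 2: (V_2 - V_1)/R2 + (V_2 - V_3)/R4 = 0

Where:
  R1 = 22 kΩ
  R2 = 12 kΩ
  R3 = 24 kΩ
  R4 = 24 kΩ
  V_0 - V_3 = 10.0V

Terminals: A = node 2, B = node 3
Step 1 — V_th is the open-circuit voltage V_A - V_B (nothing connected across the terminals).
Nodal analysis, taking node 3 as the 0 V reference.
Source V1 fixes V_0 = 10 V.
KCL at each unknown node (sum of currents leaving = 0; resistances in Ω):
  Node 1: (V_1 - 10)/22000 + (V_1 - V_2)/12000 + (V_1 - 0)/24000 = 0
  Node 2: (V_2 - V_1)/12000 + (V_2 - 0)/24000 = 0
Collecting terms (coefficients in siemens):
  0.0001705·V_1 - 0.00008333·V_2 = 0.0004545
  0.000125·V_2 - 0.00008333·V_1 = 0
Determinant D = (0.0001705)(0.000125) - (-0.00008333)(-0.00008333) = 0.00000001436
V_1 = [(0.0004545)(0.000125) - (-0.00008333)(0)]/D = 3.956 V
V_2 = [(0.0001705)(0) - (0.0004545)(-0.00008333)]/D = 2.637 V
V_th = V_2 - V_3 = 2.637 - 0 = 2.637 V
Step 2 — R_th: zero the source — replace V1 by a short circuit (node 3 merges into node 0) — and find the resistance seen between A (node 2) and B (node 0).
Reduce the network between node 2 (A) and node 0 (B) by series/parallel combination:
  Rp1 = R1 ‖ R3 (parallel, both between nodes 0 and 1) = 1/(1/22000 + 1/24000) = 11480 Ω
  Rs1 = R2 + Rp1 (series, joined only at node 1) = 12000 + 11480 = 23480 Ω
  Rp2 = R4 ‖ Rs1 (parallel, both between nodes 0 and 2) = 1/(1/24000 + 1/23480) = 11870 Ω
R_th = 11.87 kΩ

Final answer: V_th = 2.637 V, R_th = 11.87 kΩ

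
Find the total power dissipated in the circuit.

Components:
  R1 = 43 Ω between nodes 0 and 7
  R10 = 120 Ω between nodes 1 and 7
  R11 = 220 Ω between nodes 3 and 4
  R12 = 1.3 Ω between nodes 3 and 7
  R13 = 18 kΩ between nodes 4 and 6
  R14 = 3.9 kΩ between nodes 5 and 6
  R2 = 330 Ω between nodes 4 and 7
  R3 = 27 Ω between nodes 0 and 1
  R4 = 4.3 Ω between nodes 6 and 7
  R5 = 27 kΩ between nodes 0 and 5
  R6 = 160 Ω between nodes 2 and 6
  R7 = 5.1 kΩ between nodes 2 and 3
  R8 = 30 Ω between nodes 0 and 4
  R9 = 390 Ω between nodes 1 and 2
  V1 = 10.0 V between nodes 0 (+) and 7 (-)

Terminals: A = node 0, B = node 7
Nodal analysis, taking node 7 as the 0 V reference.
Source V1 fixes V_0 = 10 V.
KCL at each unknown node (sum of currents leaving = 0; resistances in Ω):
  Node 1: (V_1 - 10)/27 + (V_1 - V_2)/390 + (V_1 - 0)/120 = 0
  Node 2: (V_2 - V_6)/160 + (V_2 - V_3)/5100 + (V_2 - V_1)/390 = 0
  Node 3: (V_3 - V_2)/5100 + (V_3 - V_4)/220 + (V_3 - 0)/1.3 = 0
  Node 4: (V_4 - 0)/330 + (V_4 - 10)/30 + (V_4 - V_3)/220 + (V_4 - V_6)/18000 = 0
  Node 5: (V_5 - 10)/27000 + (V_5 - V_6)/3900 = 0
  Node 6: (V_6 - 0)/4.3 + (V_6 - V_2)/160 + (V_6 - V_4)/18000 + (V_6 - V_5)/3900 = 0
Collecting terms (coefficients in siemens):
  0.04793·V_1 - 0.002564·V_2 = 0.3704
  0.00901·V_2 - 0.002564·V_1 - 0.0001961·V_3 - 0.00625·V_6 = 0
  0.774·V_3 - 0.0001961·V_2 - 0.004545·V_4 = 0
  0.04096·V_4 - 0.004545·V_3 - 0.00005556·V_6 = 0.3333
  0.0002934·V_5 - 0.0002564·V_6 = 0.0003704
  0.2391·V_6 - 0.00625·V_2 - 0.00005556·V_4 - 0.0002564·V_5 = 0
Solving these 6 simultaneous equations (Gaussian elimination) gives:
  V_1 = 7.848 V, V_2 = 2.278 V, V_3 = 0.0484 V, V_4 = 8.143 V
  V_5 = 1.317 V, V_6 = 0.06285 V
Power in each resistor, P = (ΔV)²/R:
  P_R1 = (10 - 0)²/43 = 2.326 W
  P_R2 = (8.143 - 0)²/330 = 0.2009 W
  P_R3 = (10 - 7.848)²/27 = 0.1714 W
  P_R4 = (0.06285 - 0)²/4.3 = 0.0009186 W
  P_R5 = (10 - 1.317)²/27000 = 0.002792 W
  P_R6 = (2.278 - 0.06285)²/160 = 0.03067 W
  P_R7 = (2.278 - 0.0484)²/5100 = 0.0009749 W
  P_R8 = (10 - 8.143)²/30 = 0.115 W
  P_R9 = (7.848 - 2.278)²/390 = 0.07956 W
  P_R10 = (7.848 - 0)²/120 = 0.5133 W
  P_R11 = (0.0484 - 8.143)²/220 = 0.2978 W
  P_R12 = (0.0484 - 0)²/1.3 = 0.001802 W
  P_R13 = (8.143 - 0.06285)²/18000 = 0.003627 W
  P_R14 = (1.317 - 0.06285)²/3900 = 0.0004033 W
P_total = P_R1 + P_R2 + P_R3 + P_R4 + P_R5 + P_R6 + P_R7 + P_R8 + P_R9 + P_R10 + P_R11 + P_R12 + P_R13 + P_R14 = 3.745 W

Final answer: 3.745 W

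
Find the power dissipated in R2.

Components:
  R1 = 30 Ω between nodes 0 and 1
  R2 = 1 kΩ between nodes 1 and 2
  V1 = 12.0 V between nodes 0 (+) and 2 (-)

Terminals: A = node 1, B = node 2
Nodal analysis, taking node 2 as the 0 V reference.
Source V1 fixes V_0 = 12 V.
KCL at each unknown node (sum of currents leaving = 0; resistances in Ω):
  Node 1: (V_1 - 12)/30 + (V_1 - 0)/1000 = 0
Collecting terms: 0.03433 × V_1 = 0.4  =>  V_1 = 11.65 V
I_R2 = (V_1 - V_2)/R2 = (11.65 - 0)/1000 = 0.01165 A
P_R2 = I_R2² × R2 = (0.01165)² × 1000 = 0.1357 W

Final answer: 0.1357 W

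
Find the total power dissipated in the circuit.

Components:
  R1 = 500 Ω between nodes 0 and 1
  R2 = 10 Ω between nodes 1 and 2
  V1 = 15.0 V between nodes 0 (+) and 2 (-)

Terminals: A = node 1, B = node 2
Nodal analysis, taking node 2 as the 0 V reference.
Source V1 fixes V_0 = 15 V.
KCL at each unknown node (sum of currents leaving = 0; resistances in Ω):
  Node 1: (V_1 - 15)/500 + (V_1 - 0)/10 = 0
Collecting terms: 0.102 × V_1 = 0.03  =>  V_1 = 0.2941 V
Power in each resistor, P = (ΔV)²/R:
  P_R1 = (15 - 0.2941)²/500 = 0.4325 W
  P_R2 = (0.2941 - 0)²/10 = 0.008651 W
P_total = P_R1 + P_R2 = 0.4412 W

Final answer: 0.4412 W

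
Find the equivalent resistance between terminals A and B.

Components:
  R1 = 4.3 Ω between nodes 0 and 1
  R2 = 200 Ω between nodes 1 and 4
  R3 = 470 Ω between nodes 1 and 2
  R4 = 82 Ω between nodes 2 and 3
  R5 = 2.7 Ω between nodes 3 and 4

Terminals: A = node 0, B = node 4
Reduce the network between node 0 (A) and node 4 (B) by series/parallel combination:
  Rs1 = R3 + R4 (series, joined only at node 2) = 470 + 82 = 552 Ω
  Rs2 = R5 + Rs1 (series, joined only at node 3) = 2.7 + 552 = 554.7 Ω
  Rp1 = R2 ‖ Rs2 (parallel, both between nodes 1 and 4) = 1/(1/200 + 1/554.7) = 147 Ω
  Rs3 = R1 + Rp1 (series, joined only at node 1) = 4.3 + 147 = 151.3 Ω
R_eq = 151.3 Ω

Final answer: 151.3 Ω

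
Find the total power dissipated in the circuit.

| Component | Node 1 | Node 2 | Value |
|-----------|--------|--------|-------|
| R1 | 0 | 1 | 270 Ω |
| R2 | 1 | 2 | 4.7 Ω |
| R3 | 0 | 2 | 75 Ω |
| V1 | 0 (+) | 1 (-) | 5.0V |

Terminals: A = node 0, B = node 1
Nodal analysis, taking node 1 as the 0 V reference.
Source V1 fixes V_0 = 5 V.
KCL at each unknown node (sum of currents leaving = 0; resistances in Ω):
  Node 2: (V_2 - 0)/4.7 + (V_2 - 5)/75 = 0
Collecting terms: 0.2261 × V_2 = 0.06667  =>  V_2 = 0.2949 V
Power in each resistor, P = (ΔV)²/R:
  P_R1 = (5 - 0)²/270 = 0.09259 W
  P_R2 = (0 - 0.2949)²/4.7 = 0.0185 W
  P_R3 = (5 - 0.2949)²/75 = 0.2952 W
P_total = P_R1 + P_R2 + P_R3 = 0.4063 W

Final answer: 0.4063 W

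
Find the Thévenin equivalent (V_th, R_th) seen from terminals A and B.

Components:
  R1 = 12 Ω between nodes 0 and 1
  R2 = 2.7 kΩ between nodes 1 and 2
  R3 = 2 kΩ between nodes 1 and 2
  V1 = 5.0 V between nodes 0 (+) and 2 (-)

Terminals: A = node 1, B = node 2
Step 1 — V_th is the open-circuit voltage V_A - V_B (nothing connected across the terminals).
Nodal analysis, taking node 2 as the 0 V reference.
Source V1 fixes V_0 = 5 V.
KCL at each unknown node (sum of currents leaving = 0; resistances in Ω):
  Node 1: (V_1 - 5)/12 + (V_1 - 0)/2700 + (V_1 - 0)/2000 = 0
Collecting terms: 0.0842 × V_1 = 0.4167  =>  V_1 = 4.948 V
V_th = V_1 - V_2 = 4.948 - 0 = 4.948 V
Step 2 — R_th: zero the source — replace V1 by a short circuit (node 2 merges into node 0) — and find the resistance seen between A (node 1) and B (node 0).
Reduce the network between node 1 (A) and node 0 (B) by series/parallel combination:
  Rp1 = R1 ‖ R2 ‖ R3 (parallel, all between nodes 0 and 1) = 1/(1/12 + 1/2700 + 1/2000) = 11.88 Ω
R_th = 11.88 Ω

Final answer: V_th = 4.948 V, R_th = 11.88 Ω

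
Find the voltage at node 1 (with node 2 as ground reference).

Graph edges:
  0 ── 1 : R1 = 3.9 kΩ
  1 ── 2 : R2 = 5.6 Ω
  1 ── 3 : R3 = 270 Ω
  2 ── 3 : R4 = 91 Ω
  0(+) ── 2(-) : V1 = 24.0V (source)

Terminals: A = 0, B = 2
Nodal analysis, taking node 2 as the 0 V reference.
Source V1 fixes V_0 = 24 V.
KCL at each unknown node (sum of currents leaving = 0; resistances in Ω):
  Node 1: (V_1 - 24)/3900 + (V_1 - 0)/5.6 + (V_1 - V_3)/270 = 0
  Node 3: (V_3 - V_1)/270 + (V_3 - 0)/91 = 0
Collecting terms (coefficients in siemens):
  0.1825·V_1 - 0.003704·V_3 = 0.006154
  0.01469·V_3 - 0.003704·V_1 = 0
Determinant D = (0.1825)(0.01469) - (-0.003704)(-0.003704) = 0.002668
V_1 = [(0.006154)(0.01469) - (-0.003704)(0)]/D = 0.03389 V
V_3 = [(0.1825)(0) - (0.006154)(-0.003704)]/D = 0.008542 V
The requested potential is V_1 = 0.03389 V.

Final answer: V_1 = 0.03389 V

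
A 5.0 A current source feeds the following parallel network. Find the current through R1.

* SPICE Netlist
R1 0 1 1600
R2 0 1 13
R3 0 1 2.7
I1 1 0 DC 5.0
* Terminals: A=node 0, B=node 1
All resistors sit directly between nodes 0 and 1, so they are in parallel and share one voltage V; the full source current 5 A splits among them.
1/R_par = 1/1600 + 1/13 + 1/2.7 = 0.4479 S  =>  R_par = 2.233 Ω
V = I × R_par = 5 × 2.233 = 11.16 V
I_R1 = V/R1 = 11.16/1600 = 0.006977 A

Final answer: 0.006977 A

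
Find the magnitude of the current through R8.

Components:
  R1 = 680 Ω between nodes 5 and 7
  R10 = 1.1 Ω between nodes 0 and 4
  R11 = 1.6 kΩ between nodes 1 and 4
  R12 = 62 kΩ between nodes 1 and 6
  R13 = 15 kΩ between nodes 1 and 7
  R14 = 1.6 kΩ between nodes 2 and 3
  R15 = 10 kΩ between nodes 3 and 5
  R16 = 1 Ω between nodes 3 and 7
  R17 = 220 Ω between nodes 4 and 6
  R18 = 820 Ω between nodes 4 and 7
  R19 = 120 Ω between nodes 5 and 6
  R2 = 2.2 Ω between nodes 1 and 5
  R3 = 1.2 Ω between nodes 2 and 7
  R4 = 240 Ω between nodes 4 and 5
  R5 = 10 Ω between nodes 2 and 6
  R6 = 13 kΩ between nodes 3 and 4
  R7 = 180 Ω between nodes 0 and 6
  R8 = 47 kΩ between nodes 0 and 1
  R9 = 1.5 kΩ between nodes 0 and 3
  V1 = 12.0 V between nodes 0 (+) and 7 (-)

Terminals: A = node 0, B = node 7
Nodal analysis, taking node 7 as the 0 V reference.
Source V1 fixes V_0 = 12 V.
KCL at each unknown node (sum of currents leaving = 0; resistances in Ω):
  Node 1: (V_1 - V_5)/2.2 + (V_1 - 12)/47000 + (V_1 - V_4)/1600 + (V_1 - V_6)/62000 + (V_1 - 0)/15000 = 0
  Node 2: (V_2 - 0)/1.2 + (V_2 - V_6)/10 + (V_2 - V_3)/1600 = 0
  Node 3: (V_3 - V_4)/13000 + (V_3 - 12)/1500 + (V_3 - V_2)/1600 + (V_3 - V_5)/10000 + (V_3 - 0)/1 = 0
  Node 4: (V_4 - V_5)/240 + (V_4 - V_3)/13000 + (V_4 - 12)/1.1 + (V_4 - V_1)/1600 + (V_4 - V_6)/220 + (V_4 - 0)/820 = 0
  Node 5: (V_5 - 0)/680 + (V_5 - V_1)/2.2 + (V_5 - V_4)/240 + (V_5 - V_3)/10000 + (V_5 - V_6)/120 = 0
  Node 6: (V_6 - V_2)/10 + (V_6 - 12)/180 + (V_6 - V_1)/62000 + (V_6 - V_4)/220 + (V_6 - V_5)/120 = 0
Collecting terms (coefficients in siemens):
  0.4553·V_1 - 0.000625·V_4 - 0.4545·V_5 - 0.00001613·V_6 = 0.0002553
  0.934·V_2 - 0.000625·V_3 - 0.1·V_6 = 0
  1.001·V_3 - 0.000625·V_2 - 0.00007692·V_4 - 0.0001·V_5 = 0.008
  0.9197·V_4 - 0.000625·V_1 - 0.00007692·V_3 - 0.004167·V_5 - 0.004545·V_6 = 10.91
  0.4686·V_5 - 0.4545·V_1 - 0.0001·V_3 - 0.004167·V_4 - 0.008333·V_6 = 0
  0.1185·V_6 - 0.00001613·V_1 - 0.1·V_2 - 0.004545·V_4 - 0.008333·V_5 = 0.06667
Solving these 6 simultaneous equations (Gaussian elimination) gives:
  V_1 = 4.715 V, V_2 = 0.159 V, V_3 = 0.009471 V, V_4 = 11.89 V
  V_5 = 4.705 V, V_6 = 1.485 V
I_R8 = (V_0 - V_1)/R8 = (12 - 4.715)/47000 = 0.000155 A
|I_R8| = 0.000155 A

Final answer: |I_R8| = 0.000155 A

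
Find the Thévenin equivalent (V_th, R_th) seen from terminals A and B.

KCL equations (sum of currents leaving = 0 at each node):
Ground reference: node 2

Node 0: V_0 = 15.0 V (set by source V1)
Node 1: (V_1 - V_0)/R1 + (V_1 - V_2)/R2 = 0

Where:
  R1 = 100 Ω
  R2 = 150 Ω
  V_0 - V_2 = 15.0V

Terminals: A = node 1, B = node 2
Step 1 — V_th is the open-circuit voltage V_A - V_B (nothing connected across the terminals).
Nodal analysis, taking node 2 as the 0 V reference.
Source V1 fixes V_0 = 15 V.
KCL at each unknown node (sum of currents leaving = 0; resistances in Ω):
  Node 1: (V_1 - 15)/100 + (V_1 - 0)/150 = 0
Collecting terms: 0.01667 × V_1 = 0.15  =>  V_1 = 9 V
V_th = V_1 - V_2 = 9 - 0 = 9 V
Step 2 — R_th: zero the source — replace V1 by a short circuit (node 2 merges into node 0) — and find the resistance seen between A (node 1) and B (node 0).
Reduce the network between node 1 (A) and node 0 (B) by series/parallel combination:
  Rp1 = R1 ‖ R2 (parallel, both between nodes 0 and 1) = 1/(1/100 + 1/150) = 60 Ω
R_th = 60 Ω

Final answer: V_th = 9 V, R_th = 60 Ω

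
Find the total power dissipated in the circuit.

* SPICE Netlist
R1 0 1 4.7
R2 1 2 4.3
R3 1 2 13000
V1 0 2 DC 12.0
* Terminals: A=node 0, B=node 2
Nodal analysis, taking node 2 as the 0 V reference.
Source V1 fixes V_0 = 12 V.
KCL at each unknown node (sum of currents leaving = 0; resistances in Ω):
  Node 1: (V_1 - 12)/4.7 + (V_1 - 0)/4.3 + (V_1 - 0)/13000 = 0
Collecting terms: 0.4454 × V_1 = 2.553  =>  V_1 = 5.732 V
Power in each resistor, P = (ΔV)²/R:
  P_R1 = (12 - 5.732)²/4.7 = 8.358 W
  P_R2 = (5.732 - 0)²/4.3 = 7.642 W
  P_R3 = (5.732 - 0)²/13000 = 0.002528 W
P_total = P_R1 + P_R2 + P_R3 = 16 W

Final answer: 16 W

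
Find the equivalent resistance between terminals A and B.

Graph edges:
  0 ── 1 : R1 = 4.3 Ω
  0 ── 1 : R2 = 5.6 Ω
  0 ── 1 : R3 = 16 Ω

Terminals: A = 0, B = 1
Reduce the network between node 0 (A) and node 1 (B) by series/parallel combination:
  Rp1 = R1 ‖ R2 ‖ R3 (parallel, all between nodes 0 and 1) = 1/(1/4.3 + 1/5.6 + 1/16) = 2.111 Ω
R_eq = 2.111 Ω

Final answer: 2.111 Ω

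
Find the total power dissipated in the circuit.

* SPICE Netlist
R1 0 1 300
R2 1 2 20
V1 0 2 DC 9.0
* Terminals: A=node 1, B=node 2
Nodal analysis, taking node 2 as the 0 V reference.
Source V1 fixes V_0 = 9 V.
KCL at each unknown node (sum of currents leaving = 0; resistances in Ω):
  Node 1: (V_1 - 9)/300 + (V_1 - 0)/20 = 0
Collecting terms: 0.05333 × V_1 = 0.03  =>  V_1 = 0.5625 V
Power in each resistor, P = (ΔV)²/R:
  P_R1 = (9 - 0.5625)²/300 = 0.2373 W
  P_R2 = (0.5625 - 0)²/20 = 0.01582 W
P_total = P_R1 + P_R2 = 0.2531 W

Final answer: 0.2531 W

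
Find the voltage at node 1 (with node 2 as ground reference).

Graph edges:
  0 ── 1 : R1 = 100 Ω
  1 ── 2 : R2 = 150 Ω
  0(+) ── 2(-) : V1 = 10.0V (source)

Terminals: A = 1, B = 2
Nodal analysis, taking node 2 as the 0 V reference.
Source V1 fixes V_0 = 10 V.
KCL at each unknown node (sum of currents leaving = 0; resistances in Ω):
  Node 1: (V_1 - 10)/100 + (V_1 - 0)/150 = 0
Collecting terms: 0.01667 × V_1 = 0.1  =>  V_1 = 6 V
The requested potential is V_1 = 6 V.

Final answer: V_1 = 6 V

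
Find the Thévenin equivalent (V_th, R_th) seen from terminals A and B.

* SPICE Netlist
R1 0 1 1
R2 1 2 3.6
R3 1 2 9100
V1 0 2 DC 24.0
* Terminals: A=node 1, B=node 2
Step 1 — V_th is the open-circuit voltage V_A - V_B (nothing connected across the terminals).
Nodal analysis, taking node 2 as the 0 V reference.
Source V1 fixes V_0 = 24 V.
KCL at each unknown node (sum of currents leaving = 0; resistances in Ω):
  Node 1: (V_1 - 24)/1 + (V_1 - 0)/3.6 + (V_1 - 0)/9100 = 0
Collecting terms: 1.278 × V_1 = 24  =>  V_1 = 18.78 V
V_th = V_1 - V_2 = 18.78 - 0 = 18.78 V
Step 2 — R_th: zero the source — replace V1 by a short circuit (node 2 merges into node 0) — and find the resistance seen between A (node 1) and B (node 0).
Reduce the network between node 1 (A) and node 0 (B) by series/parallel combination:
  Rp1 = R1 ‖ R2 ‖ R3 (parallel, all between nodes 0 and 1) = 1/(1/1 + 1/3.6 + 1/9100) = 0.7825 Ω
R_th = 0.7825 Ω

Final answer: V_th = 18.78 V, R_th = 0.7825 Ω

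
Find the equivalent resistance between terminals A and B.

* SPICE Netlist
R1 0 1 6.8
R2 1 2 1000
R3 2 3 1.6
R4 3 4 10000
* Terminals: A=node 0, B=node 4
Reduce the network between node 0 (A) and node 4 (B) by series/parallel combination:
  Rs1 = R1 + R2 (series, joined only at node 1) = 6.8 + 1000 = 1007 Ω
  Rs2 = R3 + Rs1 (series, joined only at node 2) = 1.6 + 1007 = 1008 Ω
  Rs3 = R4 + Rs2 (series, joined only at node 3) = 10000 + 1008 = 11010 Ω
R_eq = 11.01 kΩ

Final answer: 11.01 kΩ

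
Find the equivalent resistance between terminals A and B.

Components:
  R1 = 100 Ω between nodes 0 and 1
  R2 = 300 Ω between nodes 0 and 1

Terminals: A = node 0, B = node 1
Reduce the network between node 0 (A) and node 1 (B) by series/parallel combination:
  Rp1 = R1 ‖ R2 (parallel, both between nodes 0 and 1) = 1/(1/100 + 1/300) = 75 Ω
R_eq = 75 Ω

Final answer: 75 Ω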